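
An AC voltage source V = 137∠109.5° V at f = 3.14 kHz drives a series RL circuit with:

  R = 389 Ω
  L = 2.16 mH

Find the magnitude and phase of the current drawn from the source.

Step 1 — Angular frequency: ω = 2π·f = 2π·3140 = 1.973e+04 rad/s.
Step 2 — Component impedances:
  R: Z = R = 389 Ω
  L: Z = jωL = j·1.973e+04·0.00216 = 0 + j42.62 Ω
Step 3 — Series combination: Z_total = R + L = 389 + j42.62 Ω = 391.3∠6.3° Ω.
Step 4 — Source phasor: V = 137∠109.5° V = -45.73 + j129.1 V.
Step 5 — Ohm's law: I = V / Z_total = (-45.73 + j129.1) / (389 + j42.62) = -0.08023 + j0.3408 A.
Step 6 — Convert to polar: |I| = 0.3501 A, ∠I = 103.2°.

I = 0.3501∠103.2° A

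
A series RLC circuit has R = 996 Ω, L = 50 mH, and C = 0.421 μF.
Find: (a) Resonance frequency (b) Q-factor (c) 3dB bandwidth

Step 1 — Resonance: ω₀ = 1/√(LC) = 1/√(0.05·4.21e-07) = 6892 rad/s.
Step 2 — f₀ = ω₀/(2π) = 1097 Hz.
Step 3 — Series Q: Q = ω₀L/R = 6892·0.05/996 = 0.346.
Step 4 — Bandwidth: Δω = ω₀/Q = 1.992e+04 rad/s; BW = Δω/(2π) = 3170 Hz.

(a) f₀ = 1097 Hz  (b) Q = 0.346  (c) BW = 3170 Hz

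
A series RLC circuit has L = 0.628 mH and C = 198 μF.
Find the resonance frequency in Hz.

Step 1 — Resonance condition Im(Z)=0 gives ω₀ = 1/√(LC).
Step 2 — ω₀ = 1/√(0.000628·0.000198) = 2836 rad/s.
Step 3 — f₀ = ω₀/(2π) = 451.3 Hz.

f₀ = 451.3 Hz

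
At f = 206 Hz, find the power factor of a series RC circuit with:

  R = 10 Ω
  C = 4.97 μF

Step 1 — Angular frequency: ω = 2π·f = 2π·206 = 1294 rad/s.
Step 2 — Component impedances:
  R: Z = R = 10 Ω
  C: Z = 1/(jωC) = -j/(ω·C) = 0 - j155.5 Ω
Step 3 — Series combination: Z_total = R + C = 10 - j155.5 Ω = 155.8∠-86.3° Ω.
Step 4 — Power factor: PF = cos(φ) = Re(Z)/|Z| = 10/155.77 = 0.0642.
Step 5 — Type: Im(Z) = -155.5 ⇒ leading (phase φ = -86.3°).

PF = 0.0642 (leading, φ = -86.3°)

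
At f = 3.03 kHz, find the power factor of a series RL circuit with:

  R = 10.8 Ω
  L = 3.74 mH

Step 1 — Angular frequency: ω = 2π·f = 2π·3030 = 1.904e+04 rad/s.
Step 2 — Component impedances:
  R: Z = R = 10.8 Ω
  L: Z = jωL = j·1.904e+04·0.00374 = 0 + j71.2 Ω
Step 3 — Series combination: Z_total = R + L = 10.8 + j71.2 Ω = 72.02∠81.4° Ω.
Step 4 — Power factor: PF = cos(φ) = Re(Z)/|Z| = 10.8/72.02 = 0.15.
Step 5 — Type: Im(Z) = 71.2 ⇒ lagging (phase φ = 81.4°).

PF = 0.15 (lagging, φ = 81.4°)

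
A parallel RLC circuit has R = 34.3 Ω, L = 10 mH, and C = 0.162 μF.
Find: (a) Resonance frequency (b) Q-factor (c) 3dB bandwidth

Step 1 — Resonance: ω₀ = 1/√(LC) = 1/√(0.01·1.62e-07) = 2.485e+04 rad/s.
Step 2 — f₀ = ω₀/(2π) = 3954 Hz.
Step 3 — Parallel Q: Q = R/(ω₀L) = 34.3/(2.485e+04·0.01) = 0.1381.
Step 4 — Bandwidth: Δω = ω₀/Q = 1.8e+05 rad/s; BW = Δω/(2π) = 2.864e+04 Hz.

(a) f₀ = 3954 Hz  (b) Q = 0.1381  (c) BW = 2.864e+04 Hz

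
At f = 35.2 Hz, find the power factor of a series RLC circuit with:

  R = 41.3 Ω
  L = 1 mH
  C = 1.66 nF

Step 1 — Angular frequency: ω = 2π·f = 2π·35.2 = 221.2 rad/s.
Step 2 — Component impedances:
  R: Z = R = 41.3 Ω
  L: Z = jωL = j·221.2·0.001 = 0 + j0.2212 Ω
  C: Z = 1/(jωC) = -j/(ω·C) = 0 - j2.724e+06 Ω
Step 3 — Series combination: Z_total = R + L + C = 41.3 - j2.724e+06 Ω = 2.724e+06∠-90.0° Ω.
Step 4 — Power factor: PF = cos(φ) = Re(Z)/|Z| = 41.3/2.724e+06 = 1.516e-05.
Step 5 — Type: Im(Z) = -2.724e+06 ⇒ leading (phase φ = -90.0°).

PF = 1.516e-05 (leading, φ = -90.0°)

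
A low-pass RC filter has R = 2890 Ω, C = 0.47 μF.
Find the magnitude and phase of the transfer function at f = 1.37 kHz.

Step 1 — Angular frequency: ω = 2π·1370 = 8608 rad/s.
Step 2 — Transfer function: H(jω) = 1/(1 + jωRC).
Step 3 — Denominator: 1 + jωRC = 1 + j·8608·2890·4.7e-07 = 1 + j11.69.
Step 4 — H = 0.007262 - j0.08491.
Step 5 — Magnitude: |H| = 0.08522 (-21.4 dB); phase: φ = -85.1°.

|H| = 0.08522 (-21.4 dB), φ = -85.1°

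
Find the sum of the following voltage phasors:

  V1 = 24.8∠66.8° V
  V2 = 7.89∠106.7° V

Step 1 — Convert each phasor to rectangular form:
  V1 = 24.8·(cos(66.8°) + j·sin(66.8°)) = 9.77 + j22.79 V
  V2 = 7.89·(cos(106.7°) + j·sin(106.7°)) = -2.267 + j7.557 V
Step 2 — Sum components: V_total = 7.502 + j30.35 V.
Step 3 — Convert to polar: |V_total| = 31.27 V, ∠V_total = 76.1°.

V_total = 31.27∠76.1° V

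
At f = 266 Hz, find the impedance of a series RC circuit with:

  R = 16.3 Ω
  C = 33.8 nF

Step 1 — Angular frequency: ω = 2π·f = 2π·266 = 1671 rad/s.
Step 2 — Component impedances:
  R: Z = R = 16.3 Ω
  C: Z = 1/(jωC) = -j/(ω·C) = 0 - j1.77e+04 Ω
Step 3 — Series combination: Z_total = R + C = 16.3 - j1.77e+04 Ω = 1.77e+04∠-89.9° Ω.

Z = 16.3 - j1.77e+04 Ω = 1.77e+04∠-89.9° Ω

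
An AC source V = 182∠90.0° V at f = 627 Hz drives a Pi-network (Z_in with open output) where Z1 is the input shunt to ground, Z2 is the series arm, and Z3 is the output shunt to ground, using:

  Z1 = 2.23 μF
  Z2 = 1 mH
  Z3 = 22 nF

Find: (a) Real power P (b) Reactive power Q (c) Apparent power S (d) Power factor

Step 1 — Angular frequency: ω = 2π·f = 2π·627 = 3940 rad/s.
Step 2 — Component impedances:
  Z1: Z = 1/(jωC) = -j/(ω·C) = 0 - j113.8 Ω
  Z2: Z = jωL = j·3940·0.001 = 0 + j3.94 Ω
  Z3: Z = 1/(jωC) = -j/(ω·C) = 0 - j1.154e+04 Ω
Step 3 — With open output, the series arm Z2 and the output shunt Z3 appear in series to ground: Z2 + Z3 = 0 - j1.153e+04 Ω.
Step 4 — Parallel with input shunt Z1: Z_in = Z1 || (Z2 + Z3) = 0 - j112.7 Ω = 112.7∠-90.0° Ω.
Step 5 — Source phasor: V = 182∠90.0° V = 0 + j182 V.
Step 6 — Current: I = V / Z = -1.615 A = 1.615∠180.0° A.
Step 7 — Complex power: S = V·I* = 0 - j293.9 VA.
Step 8 — Real power: P = Re(S) = 0 W.
Step 9 — Reactive power: Q = Im(S) = -293.9 VAR.
Step 10 — Apparent power: |S| = 293.9 VA.
Step 11 — Power factor: PF = P/|S| = 0 (leading).

(a) P = 0 W  (b) Q = -293.9 VAR  (c) S = 293.9 VA  (d) PF = 0 (leading)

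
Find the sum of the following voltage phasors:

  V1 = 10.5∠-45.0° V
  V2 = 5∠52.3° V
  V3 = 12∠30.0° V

Step 1 — Convert each phasor to rectangular form:
  V1 = 10.5·(cos(-45.0°) + j·sin(-45.0°)) = 7.425 - j7.425 V
  V2 = 5·(cos(52.3°) + j·sin(52.3°)) = 3.058 + j3.956 V
  V3 = 12·(cos(30.0°) + j·sin(30.0°)) = 10.39 + j6 V
Step 2 — Sum components: V_total = 20.87 + j2.531 V.
Step 3 — Convert to polar: |V_total| = 21.03 V, ∠V_total = 6.9°.

V_total = 21.03∠6.9° V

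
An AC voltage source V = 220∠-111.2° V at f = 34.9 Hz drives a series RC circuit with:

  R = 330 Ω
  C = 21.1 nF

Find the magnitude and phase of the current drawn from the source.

Step 1 — Angular frequency: ω = 2π·f = 2π·34.9 = 219.3 rad/s.
Step 2 — Component impedances:
  R: Z = R = 330 Ω
  C: Z = 1/(jωC) = -j/(ω·C) = 0 - j2.161e+05 Ω
Step 3 — Series combination: Z_total = R + C = 330 - j2.161e+05 Ω = 2.161e+05∠-89.9° Ω.
Step 4 — Source phasor: V = 220∠-111.2° V = -79.56 - j205.1 V.
Step 5 — Ohm's law: I = V / Z_total = (-79.56 - j205.1) / (330 - j2.161e+05) = 0.0009485 - j0.0003696 A.
Step 6 — Convert to polar: |I| = 0.001018 A, ∠I = -21.3°.

I = 0.001018∠-21.3° A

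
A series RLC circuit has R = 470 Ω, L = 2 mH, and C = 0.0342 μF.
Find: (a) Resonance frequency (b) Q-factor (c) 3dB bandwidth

Step 1 — Resonance condition Im(Z)=0 gives ω₀ = 1/√(LC).
Step 2 — ω₀ = 1/√(0.002·3.42e-08) = 1.209e+05 rad/s.
Step 3 — f₀ = ω₀/(2π) = 1.924e+04 Hz.
Step 4 — Series Q: Q = ω₀L/R = 1.209e+05·0.002/470 = 0.5145.
Step 5 — 3dB bandwidth: Δω = ω₀/Q = 2.35e+05 rad/s; BW = Δω/(2π) = 3.74e+04 Hz.

(a) f₀ = 1.924e+04 Hz  (b) Q = 0.5145  (c) BW = 3.74e+04 Hz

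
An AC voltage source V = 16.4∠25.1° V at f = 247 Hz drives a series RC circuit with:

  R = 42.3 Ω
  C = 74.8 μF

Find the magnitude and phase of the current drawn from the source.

Step 1 — Angular frequency: ω = 2π·f = 2π·247 = 1552 rad/s.
Step 2 — Component impedances:
  R: Z = R = 42.3 Ω
  C: Z = 1/(jωC) = -j/(ω·C) = 0 - j8.614 Ω
Step 3 — Series combination: Z_total = R + C = 42.3 - j8.614 Ω = 43.17∠-11.5° Ω.
Step 4 — Source phasor: V = 16.4∠25.1° V = 14.85 + j6.957 V.
Step 5 — Ohm's law: I = V / Z_total = (14.85 + j6.957) / (42.3 - j8.614) = 0.305 + j0.2266 A.
Step 6 — Convert to polar: |I| = 0.3799 A, ∠I = 36.6°.

I = 0.3799∠36.6° A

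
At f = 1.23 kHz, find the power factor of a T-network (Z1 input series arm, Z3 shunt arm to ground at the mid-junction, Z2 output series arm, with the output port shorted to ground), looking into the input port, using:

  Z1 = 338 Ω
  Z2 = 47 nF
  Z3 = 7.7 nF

Step 1 — Angular frequency: ω = 2π·f = 2π·1230 = 7728 rad/s.
Step 2 — Component impedances:
  Z1: Z = R = 338 Ω
  Z2: Z = 1/(jωC) = -j/(ω·C) = 0 - j2753 Ω
  Z3: Z = 1/(jωC) = -j/(ω·C) = 0 - j1.68e+04 Ω
Step 3 — With the output port shorted to ground, the output series arm Z2 runs from the junction to ground; the shunt arm Z3 also runs from the junction to ground. They appear in parallel: Z3 || Z2 = 0 - j2366 Ω.
Step 4 — Series with input arm Z1: Z_in = Z1 + (Z3 || Z2) = 338 - j2366 Ω = 2390∠-81.9° Ω.
Step 5 — Power factor: PF = cos(φ) = Re(Z)/|Z| = 338/2390 = 0.1414.
Step 6 — Type: Im(Z) = -2366 ⇒ leading (phase φ = -81.9°).

PF = 0.1414 (leading, φ = -81.9°)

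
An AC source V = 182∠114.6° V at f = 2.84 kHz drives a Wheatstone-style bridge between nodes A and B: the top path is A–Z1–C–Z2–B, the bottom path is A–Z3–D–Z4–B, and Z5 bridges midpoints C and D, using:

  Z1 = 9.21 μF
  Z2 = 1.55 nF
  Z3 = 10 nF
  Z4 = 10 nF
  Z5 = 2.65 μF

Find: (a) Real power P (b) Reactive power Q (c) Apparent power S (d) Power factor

Step 1 — Angular frequency: ω = 2π·f = 2π·2840 = 1.784e+04 rad/s.
Step 2 — Component impedances:
  Z1: Z = 1/(jωC) = -j/(ω·C) = 0 - j6.085 Ω
  Z2: Z = 1/(jωC) = -j/(ω·C) = 0 - j3.616e+04 Ω
  Z3: Z = 1/(jωC) = -j/(ω·C) = 0 - j5604 Ω
  Z4: Z = 1/(jωC) = -j/(ω·C) = 0 - j5604 Ω
  Z5: Z = 1/(jωC) = -j/(ω·C) = 0 - j21.15 Ω
Step 3 — Bridge requires nodal analysis (the Z5 bridge couples midpoints C and D, so the two paths cannot be reduced to a simple series/parallel combination). Setting node B to ground and injecting 1 A at node A, the 3-node admittance system at A, C, D solves to V_A = Z_AB = 0 - j4874 Ω = 4874∠-90.0° Ω.
Step 4 — Source phasor: V = 182∠114.6° V = -75.76 + j165.5 V.
Step 5 — Current: I = V / Z = -0.03395 - j0.01554 A = 0.03734∠-155.4° A.
Step 6 — Complex power: S = V·I* = 0 - j6.796 VA.
Step 7 — Real power: P = Re(S) = 0 W.
Step 8 — Reactive power: Q = Im(S) = -6.796 VAR.
Step 9 — Apparent power: |S| = 6.796 VA.
Step 10 — Power factor: PF = P/|S| = 0 (leading).

(a) P = 0 W  (b) Q = -6.796 VAR  (c) S = 6.796 VA  (d) PF = 0 (leading)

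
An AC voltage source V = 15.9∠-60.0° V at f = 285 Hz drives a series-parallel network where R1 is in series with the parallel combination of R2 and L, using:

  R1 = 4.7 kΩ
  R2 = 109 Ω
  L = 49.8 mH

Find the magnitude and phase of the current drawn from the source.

Step 1 — Angular frequency: ω = 2π·f = 2π·285 = 1791 rad/s.
Step 2 — Component impedances:
  R1: Z = R = 4700 Ω
  R2: Z = R = 109 Ω
  L: Z = jωL = j·1791·0.0498 = 0 + j89.18 Ω
Step 3 — Parallel branch: R2 || L = 1/(1/R2 + 1/L) = 43.71 + j53.42 Ω.
Step 4 — Series with R1: Z_total = R1 + (R2 || L) = 4744 + j53.42 Ω = 4744∠0.6° Ω.
Step 5 — Source phasor: V = 15.9∠-60.0° V = 7.95 - j13.77 V.
Step 6 — Ohm's law: I = V / Z_total = (7.95 - j13.77) / (4744 + j53.42) = 0.001643 - j0.002921 A.
Step 7 — Convert to polar: |I| = 0.003352 A, ∠I = -60.6°.

I = 0.003352∠-60.6° A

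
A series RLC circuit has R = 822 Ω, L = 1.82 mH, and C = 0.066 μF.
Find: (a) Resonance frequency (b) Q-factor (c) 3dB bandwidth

Step 1 — Resonance condition Im(Z)=0 gives ω₀ = 1/√(LC).
Step 2 — ω₀ = 1/√(0.00182·6.6e-08) = 9.124e+04 rad/s.
Step 3 — f₀ = ω₀/(2π) = 1.452e+04 Hz.
Step 4 — Series Q: Q = ω₀L/R = 9.124e+04·0.00182/822 = 0.202.
Step 5 — 3dB bandwidth: Δω = ω₀/Q = 4.516e+05 rad/s; BW = Δω/(2π) = 7.188e+04 Hz.

(a) f₀ = 1.452e+04 Hz  (b) Q = 0.202  (c) BW = 7.188e+04 Hz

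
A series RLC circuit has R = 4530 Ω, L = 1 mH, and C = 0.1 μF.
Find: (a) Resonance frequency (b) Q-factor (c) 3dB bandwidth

Step 1 — Resonance: ω₀ = 1/√(LC) = 1/√(0.001·1e-07) = 1e+05 rad/s.
Step 2 — f₀ = ω₀/(2π) = 1.592e+04 Hz.
Step 3 — Series Q: Q = ω₀L/R = 1e+05·0.001/4530 = 0.02208.
Step 4 — Bandwidth: Δω = ω₀/Q = 4.53e+06 rad/s; BW = Δω/(2π) = 7.21e+05 Hz.

(a) f₀ = 1.592e+04 Hz  (b) Q = 0.02208  (c) BW = 7.21e+05 Hz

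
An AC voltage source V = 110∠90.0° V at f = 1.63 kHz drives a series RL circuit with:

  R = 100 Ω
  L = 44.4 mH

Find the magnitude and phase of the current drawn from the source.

Step 1 — Angular frequency: ω = 2π·f = 2π·1630 = 1.024e+04 rad/s.
Step 2 — Component impedances:
  R: Z = R = 100 Ω
  L: Z = jωL = j·1.024e+04·0.0444 = 0 + j454.7 Ω
Step 3 — Series combination: Z_total = R + L = 100 + j454.7 Ω = 465.6∠77.6° Ω.
Step 4 — Source phasor: V = 110∠90.0° V = 0 + j110 V.
Step 5 — Ohm's law: I = V / Z_total = (0 + j110) / (100 + j454.7) = 0.2307 + j0.05074 A.
Step 6 — Convert to polar: |I| = 0.2363 A, ∠I = 12.4°.

I = 0.2363∠12.4° A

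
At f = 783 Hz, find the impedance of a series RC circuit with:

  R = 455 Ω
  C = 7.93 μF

Step 1 — Angular frequency: ω = 2π·f = 2π·783 = 4920 rad/s.
Step 2 — Component impedances:
  R: Z = R = 455 Ω
  C: Z = 1/(jωC) = -j/(ω·C) = 0 - j25.63 Ω
Step 3 — Series combination: Z_total = R + C = 455 - j25.63 Ω = 455.7∠-3.2° Ω.

Z = 455 - j25.63 Ω = 455.7∠-3.2° Ω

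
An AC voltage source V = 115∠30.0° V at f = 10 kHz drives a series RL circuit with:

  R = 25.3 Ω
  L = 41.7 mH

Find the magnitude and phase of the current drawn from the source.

Step 1 — Angular frequency: ω = 2π·f = 2π·1e+04 = 6.283e+04 rad/s.
Step 2 — Component impedances:
  R: Z = R = 25.3 Ω
  L: Z = jωL = j·6.283e+04·0.0417 = 0 + j2620 Ω
Step 3 — Series combination: Z_total = R + L = 25.3 + j2620 Ω = 2620∠89.4° Ω.
Step 4 — Source phasor: V = 115∠30.0° V = 99.59 + j57.5 V.
Step 5 — Ohm's law: I = V / Z_total = (99.59 + j57.5) / (25.3 + j2620) = 0.02231 - j0.0378 A.
Step 6 — Convert to polar: |I| = 0.04389 A, ∠I = -59.4°.

I = 0.04389∠-59.4° A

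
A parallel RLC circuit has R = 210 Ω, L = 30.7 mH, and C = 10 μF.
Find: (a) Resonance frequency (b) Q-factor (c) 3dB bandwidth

Step 1 — Resonance: ω₀ = 1/√(LC) = 1/√(0.0307·1e-05) = 1805 rad/s.
Step 2 — f₀ = ω₀/(2π) = 287.2 Hz.
Step 3 — Parallel Q: Q = R/(ω₀L) = 210/(1805·0.0307) = 3.79.
Step 4 — Bandwidth: Δω = ω₀/Q = 476.2 rad/s; BW = Δω/(2π) = 75.79 Hz.

(a) f₀ = 287.2 Hz  (b) Q = 3.79  (c) BW = 75.79 Hz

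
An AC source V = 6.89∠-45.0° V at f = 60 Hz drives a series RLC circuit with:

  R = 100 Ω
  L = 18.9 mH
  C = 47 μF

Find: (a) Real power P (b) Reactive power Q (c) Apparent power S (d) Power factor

Step 1 — Angular frequency: ω = 2π·f = 2π·60 = 377 rad/s.
Step 2 — Component impedances:
  R: Z = R = 100 Ω
  L: Z = jωL = j·377·0.0189 = 0 + j7.125 Ω
  C: Z = 1/(jωC) = -j/(ω·C) = 0 - j56.44 Ω
Step 3 — Series combination: Z_total = R + L + C = 100 - j49.31 Ω = 111.5∠-26.2° Ω.
Step 4 — Source phasor: V = 6.89∠-45.0° V = 4.872 - j4.872 V.
Step 5 — Current: I = V / Z = 0.05852 - j0.01986 A = 0.06179∠-18.8° A.
Step 6 — Complex power: S = V·I* = 0.3819 - j0.1883 VA.
Step 7 — Real power: P = Re(S) = 0.3819 W.
Step 8 — Reactive power: Q = Im(S) = -0.1883 VAR.
Step 9 — Apparent power: |S| = 0.4258 VA.
Step 10 — Power factor: PF = P/|S| = 0.8969 (leading).

(a) P = 0.3819 W  (b) Q = -0.1883 VAR  (c) S = 0.4258 VA  (d) PF = 0.8969 (leading)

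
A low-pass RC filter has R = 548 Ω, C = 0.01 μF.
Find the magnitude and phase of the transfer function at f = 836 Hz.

Step 1 — Angular frequency: ω = 2π·836 = 5253 rad/s.
Step 2 — Transfer function: H(jω) = 1/(1 + jωRC).
Step 3 — Denominator: 1 + jωRC = 1 + j·5253·548·1e-08 = 1 + j0.02879.
Step 4 — H = 0.9992 - j0.02876.
Step 5 — Magnitude: |H| = 0.9996 (-0.0 dB); phase: φ = -1.6°.

|H| = 0.9996 (-0.0 dB), φ = -1.6°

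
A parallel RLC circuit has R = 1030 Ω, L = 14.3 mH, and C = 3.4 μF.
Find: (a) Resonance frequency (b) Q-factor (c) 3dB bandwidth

Step 1 — Resonance: ω₀ = 1/√(LC) = 1/√(0.0143·3.4e-06) = 4535 rad/s.
Step 2 — f₀ = ω₀/(2π) = 721.8 Hz.
Step 3 — Parallel Q: Q = R/(ω₀L) = 1030/(4535·0.0143) = 15.88.
Step 4 — Bandwidth: Δω = ω₀/Q = 285.6 rad/s; BW = Δω/(2π) = 45.45 Hz.

(a) f₀ = 721.8 Hz  (b) Q = 15.88  (c) BW = 45.45 Hz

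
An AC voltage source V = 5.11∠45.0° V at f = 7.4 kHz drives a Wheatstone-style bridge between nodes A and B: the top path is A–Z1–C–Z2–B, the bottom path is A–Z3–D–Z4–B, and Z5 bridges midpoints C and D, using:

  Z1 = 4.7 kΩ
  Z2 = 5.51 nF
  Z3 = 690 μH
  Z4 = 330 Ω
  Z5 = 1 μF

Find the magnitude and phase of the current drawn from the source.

Step 1 — Angular frequency: ω = 2π·f = 2π·7400 = 4.65e+04 rad/s.
Step 2 — Component impedances:
  Z1: Z = R = 4700 Ω
  Z2: Z = 1/(jωC) = -j/(ω·C) = 0 - j3903 Ω
  Z3: Z = jωL = j·4.65e+04·0.00069 = 0 + j32.08 Ω
  Z4: Z = R = 330 Ω
  Z5: Z = 1/(jωC) = -j/(ω·C) = 0 - j21.51 Ω
Step 3 — Bridge requires nodal analysis (the Z5 bridge couples midpoints C and D, so the two paths cannot be reduced to a simple series/parallel combination). Setting node B to ground and injecting 1 A at node A, the 3-node admittance system at A, C, D solves to V_A = Z_AB = 327.9 + j4.506 Ω = 327.9∠0.8° Ω.
Step 4 — Source phasor: V = 5.11∠45.0° V = 3.613 + j3.613 V.
Step 5 — Ohm's law: I = V / Z_total = (3.613 + j3.613) / (327.9 + j4.506) = 0.01117 + j0.01087 A.
Step 6 — Convert to polar: |I| = 0.01558 A, ∠I = 44.2°.

I = 0.01558∠44.2° A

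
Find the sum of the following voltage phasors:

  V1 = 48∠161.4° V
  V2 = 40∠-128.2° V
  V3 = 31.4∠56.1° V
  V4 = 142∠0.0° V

Step 1 — Convert each phasor to rectangular form:
  V1 = 48·(cos(161.4°) + j·sin(161.4°)) = -45.49 + j15.31 V
  V2 = 40·(cos(-128.2°) + j·sin(-128.2°)) = -24.74 - j31.43 V
  V3 = 31.4·(cos(56.1°) + j·sin(56.1°)) = 17.51 + j26.06 V
  V4 = 142·(cos(0.0°) + j·sin(0.0°)) = 142 V
Step 2 — Sum components: V_total = 89.28 + j9.938 V.
Step 3 — Convert to polar: |V_total| = 89.84 V, ∠V_total = 6.4°.

V_total = 89.84∠6.4° V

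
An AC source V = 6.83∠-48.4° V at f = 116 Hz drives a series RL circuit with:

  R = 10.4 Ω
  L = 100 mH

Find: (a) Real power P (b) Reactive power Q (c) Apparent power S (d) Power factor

Step 1 — Angular frequency: ω = 2π·f = 2π·116 = 728.8 rad/s.
Step 2 — Component impedances:
  R: Z = R = 10.4 Ω
  L: Z = jωL = j·728.8·0.1 = 0 + j72.88 Ω
Step 3 — Series combination: Z_total = R + L = 10.4 + j72.88 Ω = 73.62∠81.9° Ω.
Step 4 — Source phasor: V = 6.83∠-48.4° V = 4.535 - j5.107 V.
Step 5 — Current: I = V / Z = -0.05998 - j0.07077 A = 0.09277∠-130.3° A.
Step 6 — Complex power: S = V·I* = 0.0895 + j0.6273 VA.
Step 7 — Real power: P = Re(S) = 0.0895 W.
Step 8 — Reactive power: Q = Im(S) = 0.6273 VAR.
Step 9 — Apparent power: |S| = 0.6336 VA.
Step 10 — Power factor: PF = P/|S| = 0.1413 (lagging).

(a) P = 0.0895 W  (b) Q = 0.6273 VAR  (c) S = 0.6336 VA  (d) PF = 0.1413 (lagging)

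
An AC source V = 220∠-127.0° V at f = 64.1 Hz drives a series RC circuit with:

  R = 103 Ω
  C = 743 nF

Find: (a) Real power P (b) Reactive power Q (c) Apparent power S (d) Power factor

Step 1 — Angular frequency: ω = 2π·f = 2π·64.1 = 402.8 rad/s.
Step 2 — Component impedances:
  R: Z = R = 103 Ω
  C: Z = 1/(jωC) = -j/(ω·C) = 0 - j3342 Ω
Step 3 — Series combination: Z_total = R + C = 103 - j3342 Ω = 3343∠-88.2° Ω.
Step 4 — Source phasor: V = 220∠-127.0° V = -132.4 - j175.7 V.
Step 5 — Current: I = V / Z = 0.05131 - j0.0412 A = 0.0658∠-38.8° A.
Step 6 — Complex power: S = V·I* = 0.446 - j14.47 VA.
Step 7 — Real power: P = Re(S) = 0.446 W.
Step 8 — Reactive power: Q = Im(S) = -14.47 VAR.
Step 9 — Apparent power: |S| = 14.48 VA.
Step 10 — Power factor: PF = P/|S| = 0.03081 (leading).

(a) P = 0.446 W  (b) Q = -14.47 VAR  (c) S = 14.48 VA  (d) PF = 0.03081 (leading)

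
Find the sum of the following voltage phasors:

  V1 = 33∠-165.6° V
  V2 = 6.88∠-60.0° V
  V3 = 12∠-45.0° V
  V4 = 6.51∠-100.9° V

Step 1 — Convert each phasor to rectangular form:
  V1 = 33·(cos(-165.6°) + j·sin(-165.6°)) = -31.96 - j8.207 V
  V2 = 6.88·(cos(-60.0°) + j·sin(-60.0°)) = 3.44 - j5.958 V
  V3 = 12·(cos(-45.0°) + j·sin(-45.0°)) = 8.485 - j8.485 V
  V4 = 6.51·(cos(-100.9°) + j·sin(-100.9°)) = -1.231 - j6.393 V
Step 2 — Sum components: V_total = -21.27 - j29.04 V.
Step 3 — Convert to polar: |V_total| = 36 V, ∠V_total = -126.2°.

V_total = 36∠-126.2° V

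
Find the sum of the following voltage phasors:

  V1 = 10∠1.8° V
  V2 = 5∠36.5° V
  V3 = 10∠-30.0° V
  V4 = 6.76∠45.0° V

Step 1 — Convert each phasor to rectangular form:
  V1 = 10·(cos(1.8°) + j·sin(1.8°)) = 9.995 + j0.3141 V
  V2 = 5·(cos(36.5°) + j·sin(36.5°)) = 4.019 + j2.974 V
  V3 = 10·(cos(-30.0°) + j·sin(-30.0°)) = 8.66 - j5 V
  V4 = 6.76·(cos(45.0°) + j·sin(45.0°)) = 4.78 + j4.78 V
Step 2 — Sum components: V_total = 27.45 + j3.068 V.
Step 3 — Convert to polar: |V_total| = 27.63 V, ∠V_total = 6.4°.

V_total = 27.63∠6.4° V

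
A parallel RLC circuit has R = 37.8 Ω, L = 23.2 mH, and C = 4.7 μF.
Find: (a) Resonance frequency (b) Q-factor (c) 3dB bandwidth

Step 1 — Resonance: ω₀ = 1/√(LC) = 1/√(0.0232·4.7e-06) = 3028 rad/s.
Step 2 — f₀ = ω₀/(2π) = 482 Hz.
Step 3 — Parallel Q: Q = R/(ω₀L) = 37.8/(3028·0.0232) = 0.538.
Step 4 — Bandwidth: Δω = ω₀/Q = 5629 rad/s; BW = Δω/(2π) = 895.8 Hz.

(a) f₀ = 482 Hz  (b) Q = 0.538  (c) BW = 895.8 Hz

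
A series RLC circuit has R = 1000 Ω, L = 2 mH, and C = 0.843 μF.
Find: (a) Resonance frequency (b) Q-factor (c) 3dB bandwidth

Step 1 — Resonance: ω₀ = 1/√(LC) = 1/√(0.002·8.43e-07) = 2.435e+04 rad/s.
Step 2 — f₀ = ω₀/(2π) = 3876 Hz.
Step 3 — Series Q: Q = ω₀L/R = 2.435e+04·0.002/1000 = 0.04871.
Step 4 — Bandwidth: Δω = ω₀/Q = 5e+05 rad/s; BW = Δω/(2π) = 7.958e+04 Hz.

(a) f₀ = 3876 Hz  (b) Q = 0.04871  (c) BW = 7.958e+04 Hz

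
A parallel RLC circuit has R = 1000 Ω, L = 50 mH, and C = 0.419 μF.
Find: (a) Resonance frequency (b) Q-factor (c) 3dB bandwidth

Step 1 — Resonance: ω₀ = 1/√(LC) = 1/√(0.05·4.19e-07) = 6909 rad/s.
Step 2 — f₀ = ω₀/(2π) = 1100 Hz.
Step 3 — Parallel Q: Q = R/(ω₀L) = 1000/(6909·0.05) = 2.895.
Step 4 — Bandwidth: Δω = ω₀/Q = 2387 rad/s; BW = Δω/(2π) = 379.8 Hz.

(a) f₀ = 1100 Hz  (b) Q = 2.895  (c) BW = 379.8 Hz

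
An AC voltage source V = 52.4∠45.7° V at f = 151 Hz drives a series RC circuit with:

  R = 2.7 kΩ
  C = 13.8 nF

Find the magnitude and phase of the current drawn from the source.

Step 1 — Angular frequency: ω = 2π·f = 2π·151 = 948.8 rad/s.
Step 2 — Component impedances:
  R: Z = R = 2700 Ω
  C: Z = 1/(jωC) = -j/(ω·C) = 0 - j7.638e+04 Ω
Step 3 — Series combination: Z_total = R + C = 2700 - j7.638e+04 Ω = 7.642e+04∠-88.0° Ω.
Step 4 — Source phasor: V = 52.4∠45.7° V = 36.6 + j37.5 V.
Step 5 — Ohm's law: I = V / Z_total = (36.6 + j37.5) / (2700 - j7.638e+04) = -0.0004735 + j0.0004959 A.
Step 6 — Convert to polar: |I| = 0.0006856 A, ∠I = 133.7°.

I = 0.0006856∠133.7° A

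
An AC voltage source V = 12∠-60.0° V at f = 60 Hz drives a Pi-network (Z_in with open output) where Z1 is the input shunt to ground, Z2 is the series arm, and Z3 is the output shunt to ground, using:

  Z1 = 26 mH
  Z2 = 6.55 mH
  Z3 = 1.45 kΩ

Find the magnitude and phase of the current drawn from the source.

Step 1 — Angular frequency: ω = 2π·f = 2π·60 = 377 rad/s.
Step 2 — Component impedances:
  Z1: Z = jωL = j·377·0.026 = 0 + j9.802 Ω
  Z2: Z = jωL = j·377·0.00655 = 0 + j2.469 Ω
  Z3: Z = R = 1450 Ω
Step 3 — With open output, the series arm Z2 and the output shunt Z3 appear in series to ground: Z2 + Z3 = 1450 + j2.469 Ω.
Step 4 — Parallel with input shunt Z1: Z_in = Z1 || (Z2 + Z3) = 0.06625 + j9.801 Ω = 9.801∠89.6° Ω.
Step 5 — Source phasor: V = 12∠-60.0° V = 6 - j10.39 V.
Step 6 — Ohm's law: I = V / Z_total = (6 - j10.39) / (0.06625 + j9.801) = -1.056 - j0.6193 A.
Step 7 — Convert to polar: |I| = 1.224 A, ∠I = -149.6°.

I = 1.224∠-149.6° A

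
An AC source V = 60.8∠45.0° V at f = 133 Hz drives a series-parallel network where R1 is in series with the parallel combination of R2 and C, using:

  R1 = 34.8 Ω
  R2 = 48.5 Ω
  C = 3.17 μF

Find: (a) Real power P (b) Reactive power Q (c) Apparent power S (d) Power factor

Step 1 — Angular frequency: ω = 2π·f = 2π·133 = 835.7 rad/s.
Step 2 — Component impedances:
  R1: Z = R = 34.8 Ω
  R2: Z = R = 48.5 Ω
  C: Z = 1/(jωC) = -j/(ω·C) = 0 - j377.5 Ω
Step 3 — Parallel branch: R2 || C = 1/(1/R2 + 1/C) = 47.71 - j6.13 Ω.
Step 4 — Series with R1: Z_total = R1 + (R2 || C) = 82.51 - j6.13 Ω = 82.74∠-4.2° Ω.
Step 5 — Source phasor: V = 60.8∠45.0° V = 42.99 + j42.99 V.
Step 6 — Current: I = V / Z = 0.4797 + j0.5567 A = 0.7348∠49.2° A.
Step 7 — Complex power: S = V·I* = 44.56 - j3.31 VA.
Step 8 — Real power: P = Re(S) = 44.56 W.
Step 9 — Reactive power: Q = Im(S) = -3.31 VAR.
Step 10 — Apparent power: |S| = 44.68 VA.
Step 11 — Power factor: PF = P/|S| = 0.9973 (leading).

(a) P = 44.56 W  (b) Q = -3.31 VAR  (c) S = 44.68 VA  (d) PF = 0.9973 (leading)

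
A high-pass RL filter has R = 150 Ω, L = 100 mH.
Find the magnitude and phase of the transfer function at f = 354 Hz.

Step 1 — Angular frequency: ω = 2π·354 = 2224 rad/s.
Step 2 — Transfer function: H(jω) = jωL/(R + jωL).
Step 3 — Numerator jωL = j·222.4; denominator R + jωL = 150 + j222.4.
Step 4 — H = 0.6874 + j0.4636.
Step 5 — Magnitude: |H| = 0.8291 (-1.6 dB); phase: φ = 34.0°.

|H| = 0.8291 (-1.6 dB), φ = 34.0°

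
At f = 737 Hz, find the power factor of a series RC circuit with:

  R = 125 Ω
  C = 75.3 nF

Step 1 — Angular frequency: ω = 2π·f = 2π·737 = 4631 rad/s.
Step 2 — Component impedances:
  R: Z = R = 125 Ω
  C: Z = 1/(jωC) = -j/(ω·C) = 0 - j2868 Ω
Step 3 — Series combination: Z_total = R + C = 125 - j2868 Ω = 2871∠-87.5° Ω.
Step 4 — Power factor: PF = cos(φ) = Re(Z)/|Z| = 125/2870.58 = 0.04355.
Step 5 — Type: Im(Z) = -2868 ⇒ leading (phase φ = -87.5°).

PF = 0.04355 (leading, φ = -87.5°)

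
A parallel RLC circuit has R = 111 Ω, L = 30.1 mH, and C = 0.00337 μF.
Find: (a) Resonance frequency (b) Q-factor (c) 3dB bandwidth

Step 1 — Resonance: ω₀ = 1/√(LC) = 1/√(0.0301·3.37e-09) = 9.929e+04 rad/s.
Step 2 — f₀ = ω₀/(2π) = 1.58e+04 Hz.
Step 3 — Parallel Q: Q = R/(ω₀L) = 111/(9.929e+04·0.0301) = 0.03714.
Step 4 — Bandwidth: Δω = ω₀/Q = 2.673e+06 rad/s; BW = Δω/(2π) = 4.255e+05 Hz.

(a) f₀ = 1.58e+04 Hz  (b) Q = 0.03714  (c) BW = 4.255e+05 Hz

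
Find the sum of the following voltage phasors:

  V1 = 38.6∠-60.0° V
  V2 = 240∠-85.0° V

Step 1 — Convert each phasor to rectangular form:
  V1 = 38.6·(cos(-60.0°) + j·sin(-60.0°)) = 19.3 - j33.43 V
  V2 = 240·(cos(-85.0°) + j·sin(-85.0°)) = 20.92 - j239.1 V
Step 2 — Sum components: V_total = 40.22 - j272.5 V.
Step 3 — Convert to polar: |V_total| = 275.5 V, ∠V_total = -81.6°.

V_total = 275.5∠-81.6° V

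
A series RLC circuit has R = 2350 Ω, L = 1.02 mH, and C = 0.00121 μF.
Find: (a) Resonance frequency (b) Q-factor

Step 1 — Resonance condition Im(Z)=0 gives ω₀ = 1/√(LC).
Step 2 — ω₀ = 1/√(0.00102·1.21e-09) = 9.001e+05 rad/s.
Step 3 — f₀ = ω₀/(2π) = 1.433e+05 Hz.
Step 4 — Series Q: Q = ω₀L/R = 9.001e+05·0.00102/2350 = 0.3907.

(a) f₀ = 1.433e+05 Hz  (b) Q = 0.3907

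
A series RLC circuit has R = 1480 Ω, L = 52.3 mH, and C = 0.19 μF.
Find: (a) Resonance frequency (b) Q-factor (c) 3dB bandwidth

Step 1 — Resonance: ω₀ = 1/√(LC) = 1/√(0.0523·1.9e-07) = 1.003e+04 rad/s.
Step 2 — f₀ = ω₀/(2π) = 1597 Hz.
Step 3 — Series Q: Q = ω₀L/R = 1.003e+04·0.0523/1480 = 0.3545.
Step 4 — Bandwidth: Δω = ω₀/Q = 2.83e+04 rad/s; BW = Δω/(2π) = 4504 Hz.

(a) f₀ = 1597 Hz  (b) Q = 0.3545  (c) BW = 4504 Hz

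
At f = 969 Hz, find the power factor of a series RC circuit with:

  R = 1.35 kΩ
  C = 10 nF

Step 1 — Angular frequency: ω = 2π·f = 2π·969 = 6088 rad/s.
Step 2 — Component impedances:
  R: Z = R = 1350 Ω
  C: Z = 1/(jωC) = -j/(ω·C) = 0 - j1.642e+04 Ω
Step 3 — Series combination: Z_total = R + C = 1350 - j1.642e+04 Ω = 1.648e+04∠-85.3° Ω.
Step 4 — Power factor: PF = cos(φ) = Re(Z)/|Z| = 1350/1.648e+04 = 0.08192.
Step 5 — Type: Im(Z) = -1.642e+04 ⇒ leading (phase φ = -85.3°).

PF = 0.08192 (leading, φ = -85.3°)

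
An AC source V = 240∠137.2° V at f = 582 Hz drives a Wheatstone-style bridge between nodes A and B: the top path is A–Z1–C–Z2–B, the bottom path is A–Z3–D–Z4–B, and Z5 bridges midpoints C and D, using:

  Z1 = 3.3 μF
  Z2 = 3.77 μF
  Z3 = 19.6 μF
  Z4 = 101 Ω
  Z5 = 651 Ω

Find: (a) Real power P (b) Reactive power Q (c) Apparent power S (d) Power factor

Step 1 — Angular frequency: ω = 2π·f = 2π·582 = 3657 rad/s.
Step 2 — Component impedances:
  Z1: Z = 1/(jωC) = -j/(ω·C) = 0 - j82.87 Ω
  Z2: Z = 1/(jωC) = -j/(ω·C) = 0 - j72.54 Ω
  Z3: Z = 1/(jωC) = -j/(ω·C) = 0 - j13.95 Ω
  Z4: Z = R = 101 Ω
  Z5: Z = R = 651 Ω
Step 3 — Bridge requires nodal analysis (the Z5 bridge couples midpoints C and D, so the two paths cannot be reduced to a simple series/parallel combination). Setting node B to ground and injecting 1 A at node A, the 3-node admittance system at A, C, D solves to V_A = Z_AB = 60.76 - j48.37 Ω = 77.67∠-38.5° Ω.
Step 4 — Source phasor: V = 240∠137.2° V = -176.1 + j163.1 V.
Step 5 — Current: I = V / Z = -3.082 + j0.2305 A = 3.09∠175.7° A.
Step 6 — Complex power: S = V·I* = 580.2 - j461.9 VA.
Step 7 — Real power: P = Re(S) = 580.2 W.
Step 8 — Reactive power: Q = Im(S) = -461.9 VAR.
Step 9 — Apparent power: |S| = 741.6 VA.
Step 10 — Power factor: PF = P/|S| = 0.7824 (leading).

(a) P = 580.2 W  (b) Q = -461.9 VAR  (c) S = 741.6 VA  (d) PF = 0.7824 (leading)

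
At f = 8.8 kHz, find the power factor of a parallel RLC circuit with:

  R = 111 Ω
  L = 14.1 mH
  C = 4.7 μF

Step 1 — Angular frequency: ω = 2π·f = 2π·8800 = 5.529e+04 rad/s.
Step 2 — Component impedances:
  R: Z = R = 111 Ω
  L: Z = jωL = j·5.529e+04·0.0141 = 0 + j779.6 Ω
  C: Z = 1/(jωC) = -j/(ω·C) = 0 - j3.848 Ω
Step 3 — Parallel combination: 1/Z_total = 1/R + 1/L + 1/C; Z_total = 0.1346 - j3.862 Ω = 3.865∠-88.0° Ω.
Step 4 — Power factor: PF = cos(φ) = Re(Z)/|Z| = 0.13456/3.8648 = 0.03482.
Step 5 — Type: Im(Z) = -3.862 ⇒ leading (phase φ = -88.0°).

PF = 0.03482 (leading, φ = -88.0°)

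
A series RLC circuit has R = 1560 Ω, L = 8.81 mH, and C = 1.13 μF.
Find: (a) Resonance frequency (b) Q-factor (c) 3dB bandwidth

Step 1 — Resonance condition Im(Z)=0 gives ω₀ = 1/√(LC).
Step 2 — ω₀ = 1/√(0.00881·1.13e-06) = 1.002e+04 rad/s.
Step 3 — f₀ = ω₀/(2π) = 1595 Hz.
Step 4 — Series Q: Q = ω₀L/R = 1.002e+04·0.00881/1560 = 0.0566.
Step 5 — 3dB bandwidth: Δω = ω₀/Q = 1.771e+05 rad/s; BW = Δω/(2π) = 2.818e+04 Hz.

(a) f₀ = 1595 Hz  (b) Q = 0.0566  (c) BW = 2.818e+04 Hz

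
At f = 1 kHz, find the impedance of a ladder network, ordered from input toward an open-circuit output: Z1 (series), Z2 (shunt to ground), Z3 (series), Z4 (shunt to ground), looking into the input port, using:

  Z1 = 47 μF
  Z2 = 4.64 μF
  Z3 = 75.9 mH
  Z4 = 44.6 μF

Step 1 — Angular frequency: ω = 2π·f = 2π·1000 = 6283 rad/s.
Step 2 — Component impedances:
  Z1: Z = 1/(jωC) = -j/(ω·C) = 0 - j3.386 Ω
  Z2: Z = 1/(jωC) = -j/(ω·C) = 0 - j34.3 Ω
  Z3: Z = jωL = j·6283·0.0759 = 0 + j476.9 Ω
  Z4: Z = 1/(jωC) = -j/(ω·C) = 0 - j3.568 Ω
Step 3 — Ladder network (open output): work backward from the far end, alternating series and parallel combinations. Z_in = 0 - j40.37 Ω = 40.37∠-90.0° Ω.

Z = 0 - j40.37 Ω = 40.37∠-90.0° Ω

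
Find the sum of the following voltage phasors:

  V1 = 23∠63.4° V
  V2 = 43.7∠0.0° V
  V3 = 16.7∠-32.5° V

Step 1 — Convert each phasor to rectangular form:
  V1 = 23·(cos(63.4°) + j·sin(63.4°)) = 10.3 + j20.57 V
  V2 = 43.7·(cos(0.0°) + j·sin(0.0°)) = 43.7 V
  V3 = 16.7·(cos(-32.5°) + j·sin(-32.5°)) = 14.08 - j8.973 V
Step 2 — Sum components: V_total = 68.08 + j11.59 V.
Step 3 — Convert to polar: |V_total| = 69.06 V, ∠V_total = 9.7°.

V_total = 69.06∠9.7° V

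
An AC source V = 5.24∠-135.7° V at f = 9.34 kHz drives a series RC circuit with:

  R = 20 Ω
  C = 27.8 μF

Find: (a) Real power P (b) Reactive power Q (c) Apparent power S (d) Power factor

Step 1 — Angular frequency: ω = 2π·f = 2π·9340 = 5.868e+04 rad/s.
Step 2 — Component impedances:
  R: Z = R = 20 Ω
  C: Z = 1/(jωC) = -j/(ω·C) = 0 - j0.613 Ω
Step 3 — Series combination: Z_total = R + C = 20 - j0.613 Ω = 20.01∠-1.8° Ω.
Step 4 — Source phasor: V = 5.24∠-135.7° V = -3.75 - j3.66 V.
Step 5 — Current: I = V / Z = -0.1817 - j0.1886 A = 0.2619∠-133.9° A.
Step 6 — Complex power: S = V·I* = 1.372 - j0.04204 VA.
Step 7 — Real power: P = Re(S) = 1.372 W.
Step 8 — Reactive power: Q = Im(S) = -0.04204 VAR.
Step 9 — Apparent power: |S| = 1.372 VA.
Step 10 — Power factor: PF = P/|S| = 0.9995 (leading).

(a) P = 1.372 W  (b) Q = -0.04204 VAR  (c) S = 1.372 VA  (d) PF = 0.9995 (leading)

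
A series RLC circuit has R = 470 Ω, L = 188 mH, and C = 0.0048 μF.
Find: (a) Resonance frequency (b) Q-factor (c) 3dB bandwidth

Step 1 — Resonance condition Im(Z)=0 gives ω₀ = 1/√(LC).
Step 2 — ω₀ = 1/√(0.188·4.8e-09) = 3.329e+04 rad/s.
Step 3 — f₀ = ω₀/(2π) = 5298 Hz.
Step 4 — Series Q: Q = ω₀L/R = 3.329e+04·0.188/470 = 13.32.
Step 5 — 3dB bandwidth: Δω = ω₀/Q = 2500 rad/s; BW = Δω/(2π) = 397.9 Hz.

(a) f₀ = 5298 Hz  (b) Q = 13.32  (c) BW = 397.9 Hz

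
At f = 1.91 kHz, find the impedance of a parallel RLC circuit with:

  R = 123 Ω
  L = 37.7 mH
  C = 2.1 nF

Step 1 — Angular frequency: ω = 2π·f = 2π·1910 = 1.2e+04 rad/s.
Step 2 — Component impedances:
  R: Z = R = 123 Ω
  L: Z = jωL = j·1.2e+04·0.0377 = 0 + j452.4 Ω
  C: Z = 1/(jωC) = -j/(ω·C) = 0 - j3.968e+04 Ω
Step 3 — Parallel combination: 1/Z_total = 1/R + 1/L + 1/C; Z_total = 114.7 + j30.83 Ω = 118.8∠15.0° Ω.

Z = 114.7 + j30.83 Ω = 118.8∠15.0° Ω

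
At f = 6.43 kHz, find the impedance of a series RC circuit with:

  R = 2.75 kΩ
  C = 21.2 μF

Step 1 — Angular frequency: ω = 2π·f = 2π·6430 = 4.04e+04 rad/s.
Step 2 — Component impedances:
  R: Z = R = 2750 Ω
  C: Z = 1/(jωC) = -j/(ω·C) = 0 - j1.168 Ω
Step 3 — Series combination: Z_total = R + C = 2750 - j1.168 Ω = 2750∠-0.0° Ω.

Z = 2750 - j1.168 Ω = 2750∠-0.0° Ω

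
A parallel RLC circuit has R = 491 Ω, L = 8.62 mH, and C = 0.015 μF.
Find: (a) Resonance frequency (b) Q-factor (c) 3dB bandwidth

Step 1 — Resonance: ω₀ = 1/√(LC) = 1/√(0.00862·1.5e-08) = 8.794e+04 rad/s.
Step 2 — f₀ = ω₀/(2π) = 1.4e+04 Hz.
Step 3 — Parallel Q: Q = R/(ω₀L) = 491/(8.794e+04·0.00862) = 0.6477.
Step 4 — Bandwidth: Δω = ω₀/Q = 1.358e+05 rad/s; BW = Δω/(2π) = 2.161e+04 Hz.

(a) f₀ = 1.4e+04 Hz  (b) Q = 0.6477  (c) BW = 2.161e+04 Hz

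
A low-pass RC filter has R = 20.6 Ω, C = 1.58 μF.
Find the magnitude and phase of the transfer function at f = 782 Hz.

Step 1 — Angular frequency: ω = 2π·782 = 4913 rad/s.
Step 2 — Transfer function: H(jω) = 1/(1 + jωRC).
Step 3 — Denominator: 1 + jωRC = 1 + j·4913·20.6·1.58e-06 = 1 + j0.1599.
Step 4 — H = 0.9751 - j0.1559.
Step 5 — Magnitude: |H| = 0.9875 (-0.1 dB); phase: φ = -9.1°.

|H| = 0.9875 (-0.1 dB), φ = -9.1°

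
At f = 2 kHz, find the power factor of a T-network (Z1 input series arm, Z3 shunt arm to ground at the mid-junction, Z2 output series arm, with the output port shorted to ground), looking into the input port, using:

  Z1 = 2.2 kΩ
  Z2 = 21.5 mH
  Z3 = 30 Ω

Step 1 — Angular frequency: ω = 2π·f = 2π·2000 = 1.257e+04 rad/s.
Step 2 — Component impedances:
  Z1: Z = R = 2200 Ω
  Z2: Z = jωL = j·1.257e+04·0.0215 = 0 + j270.2 Ω
  Z3: Z = R = 30 Ω
Step 3 — With the output port shorted to ground, the output series arm Z2 runs from the junction to ground; the shunt arm Z3 also runs from the junction to ground. They appear in parallel: Z3 || Z2 = 29.63 + j3.291 Ω.
Step 4 — Series with input arm Z1: Z_in = Z1 + (Z3 || Z2) = 2230 + j3.291 Ω = 2230∠0.1° Ω.
Step 5 — Power factor: PF = cos(φ) = Re(Z)/|Z| = 2230/2230 = 1.
Step 6 — Type: Im(Z) = 3.291 ⇒ lagging (phase φ = 0.1°).

PF = 1 (lagging, φ = 0.1°)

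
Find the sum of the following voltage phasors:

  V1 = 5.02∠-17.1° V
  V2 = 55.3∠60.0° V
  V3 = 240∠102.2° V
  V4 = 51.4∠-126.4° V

Step 1 — Convert each phasor to rectangular form:
  V1 = 5.02·(cos(-17.1°) + j·sin(-17.1°)) = 4.798 - j1.476 V
  V2 = 55.3·(cos(60.0°) + j·sin(60.0°)) = 27.65 + j47.89 V
  V3 = 240·(cos(102.2°) + j·sin(102.2°)) = -50.72 + j234.6 V
  V4 = 51.4·(cos(-126.4°) + j·sin(-126.4°)) = -30.5 - j41.37 V
Step 2 — Sum components: V_total = -48.77 + j239.6 V.
Step 3 — Convert to polar: |V_total| = 244.5 V, ∠V_total = 101.5°.

V_total = 244.5∠101.5° V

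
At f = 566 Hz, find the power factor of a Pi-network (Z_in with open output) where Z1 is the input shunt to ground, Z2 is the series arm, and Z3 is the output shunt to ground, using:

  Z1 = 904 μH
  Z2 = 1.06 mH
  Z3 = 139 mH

Step 1 — Angular frequency: ω = 2π·f = 2π·566 = 3556 rad/s.
Step 2 — Component impedances:
  Z1: Z = jωL = j·3556·0.000904 = 0 + j3.215 Ω
  Z2: Z = jωL = j·3556·0.00106 = 0 + j3.77 Ω
  Z3: Z = jωL = j·3556·0.139 = 0 + j494.3 Ω
Step 3 — With open output, the series arm Z2 and the output shunt Z3 appear in series to ground: Z2 + Z3 = 0 + j498.1 Ω.
Step 4 — Parallel with input shunt Z1: Z_in = Z1 || (Z2 + Z3) = 0 + j3.194 Ω = 3.194∠90.0° Ω.
Step 5 — Power factor: PF = cos(φ) = Re(Z)/|Z| = -0/3.194 = -0.
Step 6 — Type: Im(Z) = 3.194 ⇒ lagging (phase φ = 90.0°).

PF = -0 (lagging, φ = 90.0°)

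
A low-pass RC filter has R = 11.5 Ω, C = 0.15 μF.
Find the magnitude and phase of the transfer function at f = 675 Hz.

Step 1 — Angular frequency: ω = 2π·675 = 4241 rad/s.
Step 2 — Transfer function: H(jω) = 1/(1 + jωRC).
Step 3 — Denominator: 1 + jωRC = 1 + j·4241·11.5·1.5e-07 = 1 + j0.007316.
Step 4 — H = 0.9999 - j0.007316.
Step 5 — Magnitude: |H| = 1 (-0.0 dB); phase: φ = -0.4°.

|H| = 1 (-0.0 dB), φ = -0.4°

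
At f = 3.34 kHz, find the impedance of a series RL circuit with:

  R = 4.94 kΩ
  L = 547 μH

Step 1 — Angular frequency: ω = 2π·f = 2π·3340 = 2.099e+04 rad/s.
Step 2 — Component impedances:
  R: Z = R = 4940 Ω
  L: Z = jωL = j·2.099e+04·0.000547 = 0 + j11.48 Ω
Step 3 — Series combination: Z_total = R + L = 4940 + j11.48 Ω = 4940∠0.1° Ω.

Z = 4940 + j11.48 Ω = 4940∠0.1° Ω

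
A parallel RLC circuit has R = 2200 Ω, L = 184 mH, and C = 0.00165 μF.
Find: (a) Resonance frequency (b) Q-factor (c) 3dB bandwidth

Step 1 — Resonance: ω₀ = 1/√(LC) = 1/√(0.184·1.65e-09) = 5.739e+04 rad/s.
Step 2 — f₀ = ω₀/(2π) = 9134 Hz.
Step 3 — Parallel Q: Q = R/(ω₀L) = 2200/(5.739e+04·0.184) = 0.2083.
Step 4 — Bandwidth: Δω = ω₀/Q = 2.755e+05 rad/s; BW = Δω/(2π) = 4.384e+04 Hz.

(a) f₀ = 9134 Hz  (b) Q = 0.2083  (c) BW = 4.384e+04 Hz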